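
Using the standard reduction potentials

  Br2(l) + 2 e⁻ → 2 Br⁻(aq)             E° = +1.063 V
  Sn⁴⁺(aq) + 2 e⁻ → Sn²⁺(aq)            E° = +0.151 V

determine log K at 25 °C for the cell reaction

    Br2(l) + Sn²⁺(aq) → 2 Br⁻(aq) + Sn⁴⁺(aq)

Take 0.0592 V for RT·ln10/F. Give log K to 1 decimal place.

log K = 30.8

The Br₂/Br⁻ couple is reduced (cathode); E°cell = +1.063 − (+0.151) = +0.912 V with n = 2.
At equilibrium E = 0, so log K = nE°cell / 0.0592 = (2)(+0.912) / 0.0592 = 30.8.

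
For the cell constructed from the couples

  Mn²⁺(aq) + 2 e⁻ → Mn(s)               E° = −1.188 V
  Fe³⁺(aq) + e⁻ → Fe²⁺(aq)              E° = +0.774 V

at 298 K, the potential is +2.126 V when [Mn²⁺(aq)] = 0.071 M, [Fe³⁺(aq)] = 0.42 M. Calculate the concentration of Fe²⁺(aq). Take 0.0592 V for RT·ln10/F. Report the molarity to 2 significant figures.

0.0027 M

With Fe³⁺/Fe²⁺ at the cathode and Mn²⁺/Mn at the anode, E°cell = +0.774 − (−1.188) = +1.962 V (n = 2).
Since E = E° − (0.0592/n)·log Q, log Q = n(E° − E)/0.0592 = −5.541.
For 2 Fe³⁺(aq) + Mn(s) → 2 Fe²⁺(aq) + Mn²⁺(aq), the reaction quotient is Q = ([Fe²⁺(aq)]^2·[Mn²⁺(aq)]) / [Fe³⁺(aq)]^2.
Substituting the known concentrations and solving, log [Fe²⁺(aq)] = −2.573 and [Fe²⁺(aq)] = 0.0027 M.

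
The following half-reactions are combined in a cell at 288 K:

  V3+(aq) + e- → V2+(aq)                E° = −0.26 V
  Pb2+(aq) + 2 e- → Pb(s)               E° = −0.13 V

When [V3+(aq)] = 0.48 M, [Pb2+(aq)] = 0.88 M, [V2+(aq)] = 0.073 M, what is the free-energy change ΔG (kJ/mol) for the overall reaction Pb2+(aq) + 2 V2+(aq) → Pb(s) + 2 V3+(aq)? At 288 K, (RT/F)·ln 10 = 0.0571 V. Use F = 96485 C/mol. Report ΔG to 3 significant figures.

E°cell = −0.13 − (−0.26) = +0.13 V; the balanced reaction transfers n = 2 electrons.
Q = [V3+(aq)]^2 / ([Pb2+(aq)]·[V2+(aq)]^2) = 49.1, so log Q = 1.691 and E = +0.13 − (0.0571/2)(1.691) = +0.0817 V.
Finally ΔG = −nFE = −(2)(96485 C/mol)(+0.0817 V) = −15.8 kJ/mol.

−15.8 kJ/mol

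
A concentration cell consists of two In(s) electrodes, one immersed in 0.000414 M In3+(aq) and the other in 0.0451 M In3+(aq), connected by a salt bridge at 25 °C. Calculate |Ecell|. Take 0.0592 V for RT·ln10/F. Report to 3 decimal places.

0.040 V

For a concentration cell E°cell = 0, since both electrodes use the same couple.
The compartment with the higher In3+(aq) concentration (0.0451 M) acts as the cathode; ions are reduced there and produced at the dilute (0.000414 M) anode.
With n = 3, Ecell = −(0.0592/3)·log([dilute]/[conc]) = −(0.0592/3)·log(0.000414/0.0451) = +0.040 V.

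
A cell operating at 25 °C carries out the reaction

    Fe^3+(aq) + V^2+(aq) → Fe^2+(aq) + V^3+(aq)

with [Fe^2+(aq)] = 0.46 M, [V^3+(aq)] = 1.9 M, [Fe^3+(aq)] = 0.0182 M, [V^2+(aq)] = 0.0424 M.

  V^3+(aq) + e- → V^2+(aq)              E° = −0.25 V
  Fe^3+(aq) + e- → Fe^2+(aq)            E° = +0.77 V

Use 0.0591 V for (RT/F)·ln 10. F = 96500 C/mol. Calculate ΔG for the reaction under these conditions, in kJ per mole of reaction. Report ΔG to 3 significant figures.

−81.0 kJ/mol

E°cell = +0.77 − (−0.25) = +1.02 V; the balanced reaction transfers n = 1 electron.
Here Q = ([Fe^2+(aq)]·[V^3+(aq)]) / ([Fe^3+(aq)]·[V^2+(aq)]) = 1.13×10^3 (log Q = 3.054), giving E = +1.02 − (0.0591/1)·(3.054) = +0.8395 V.
Finally ΔG = −nFE = −(1)(96500 C/mol)(+0.8395 V) = −81.0 kJ/mol.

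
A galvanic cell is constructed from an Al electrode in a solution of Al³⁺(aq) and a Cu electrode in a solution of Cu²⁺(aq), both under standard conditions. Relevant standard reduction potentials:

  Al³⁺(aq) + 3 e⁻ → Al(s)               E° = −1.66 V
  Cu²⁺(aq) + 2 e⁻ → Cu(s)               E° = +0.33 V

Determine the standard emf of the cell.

+1.99 V

Of the two couples in this cell, the one with the more positive reduction potential is reduced at the cathode: here that is Cu²⁺/Cu (+0.33 V); Al³⁺/Al (−1.66 V) is the anode.
E°cell = E°(cathode) − E°(anode) = +0.33 − (−1.66) = +1.99 V.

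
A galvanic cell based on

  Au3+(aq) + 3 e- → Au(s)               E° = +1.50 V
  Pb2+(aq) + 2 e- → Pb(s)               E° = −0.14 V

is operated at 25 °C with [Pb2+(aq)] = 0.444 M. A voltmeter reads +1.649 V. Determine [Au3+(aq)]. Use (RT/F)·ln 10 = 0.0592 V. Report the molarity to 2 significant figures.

The Au³⁺/Au couple has the larger reduction potential, so it is the cathode: E°cell = +1.50 − (−0.14) = +1.64 V and n = 6.
From the Nernst equation, log Q = n(E° − E)/0.0592 = 6·(+1.64 − (+1.649))/0.0592 = −0.912.
The balanced reaction is 2 Au3+(aq) + 3 Pb(s) → 2 Au(s) + 3 Pb2+(aq), so Q = [Pb2+(aq)]^3 / [Au3+(aq)]^2.
Solving for the unknown gives log [Au3+(aq)] = −0.073, so [Au3+(aq)] ≈ 0.85 M.

0.85 M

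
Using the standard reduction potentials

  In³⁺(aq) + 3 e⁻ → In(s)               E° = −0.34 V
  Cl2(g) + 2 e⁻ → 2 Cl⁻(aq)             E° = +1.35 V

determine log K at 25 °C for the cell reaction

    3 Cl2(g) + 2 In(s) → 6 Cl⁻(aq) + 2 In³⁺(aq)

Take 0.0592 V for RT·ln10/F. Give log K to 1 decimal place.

The Cl₂/Cl⁻ couple is reduced (cathode); E°cell = +1.35 − (−0.34) = +1.69 V with n = 6.
At equilibrium E = 0, so log K = nE°cell / 0.0592 = (6)(+1.69) / 0.0592 = 171.3.

log K = 171.3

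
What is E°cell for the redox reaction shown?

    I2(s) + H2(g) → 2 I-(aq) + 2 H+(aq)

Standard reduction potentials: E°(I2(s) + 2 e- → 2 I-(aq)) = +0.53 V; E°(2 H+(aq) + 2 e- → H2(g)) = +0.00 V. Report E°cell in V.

+0.53 V

In the reaction as written, I2(s) is reduced (cathode) and H+(aq) is produced by oxidation at the anode.
E°cell = E°(cathode) − E°(anode) = +0.53 − (+0.00) = +0.53 V.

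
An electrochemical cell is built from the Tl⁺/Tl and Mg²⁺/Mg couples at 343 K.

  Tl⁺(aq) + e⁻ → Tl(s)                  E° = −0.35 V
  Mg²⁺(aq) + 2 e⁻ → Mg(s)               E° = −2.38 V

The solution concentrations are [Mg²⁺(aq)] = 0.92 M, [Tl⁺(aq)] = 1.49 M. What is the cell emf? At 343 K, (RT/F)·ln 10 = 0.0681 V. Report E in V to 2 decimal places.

+2.04 V

The Tl⁺/Tl couple has the more positive E°, so it is the cathode; Mg²⁺/Mg is the anode.
E°cell = E°cat − E°an = −0.35 − (−2.38) = +2.03 V; n = 2.
The balanced reaction is 2 Tl⁺(aq) + Mg(s) → 2 Tl(s) + Mg²⁺(aq), so Q = [Mg²⁺(aq)] / [Tl⁺(aq)]^2 = 0.414 and log Q = −0.383.
Applying E = E° − (RT ln10/nF)·log Q gives +2.03 − (0.0681/2)(−0.383) = +2.04 V.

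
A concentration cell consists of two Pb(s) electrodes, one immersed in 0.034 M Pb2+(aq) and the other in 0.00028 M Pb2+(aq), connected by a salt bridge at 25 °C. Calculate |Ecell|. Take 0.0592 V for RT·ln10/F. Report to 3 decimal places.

0.062 V

For a concentration cell E°cell = 0, since both electrodes use the same couple.
The compartment with the higher Pb2+(aq) concentration (0.034 M) acts as the cathode; ions are reduced there and produced at the dilute (0.00028 M) anode.
With n = 2, Ecell = −(0.0592/2)·log([dilute]/[conc]) = −(0.0592/2)·log(0.00028/0.034) = +0.062 V.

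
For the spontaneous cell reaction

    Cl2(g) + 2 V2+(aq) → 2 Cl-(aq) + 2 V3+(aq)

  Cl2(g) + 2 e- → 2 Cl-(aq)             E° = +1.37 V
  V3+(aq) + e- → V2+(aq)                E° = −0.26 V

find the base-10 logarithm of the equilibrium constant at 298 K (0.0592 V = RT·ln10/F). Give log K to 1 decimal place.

log K = 55.1

The Cl₂/Cl⁻ couple is reduced (cathode); E°cell = +1.37 − (−0.26) = +1.63 V with n = 2.
At equilibrium E = 0, so log K = nE°cell / 0.0592 = (2)(+1.63) / 0.0592 = 55.1.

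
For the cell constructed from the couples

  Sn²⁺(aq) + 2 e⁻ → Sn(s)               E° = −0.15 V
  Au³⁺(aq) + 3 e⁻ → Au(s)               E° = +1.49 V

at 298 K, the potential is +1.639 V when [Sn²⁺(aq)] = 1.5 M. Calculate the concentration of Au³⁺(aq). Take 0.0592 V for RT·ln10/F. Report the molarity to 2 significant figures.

1.6 M

The Au³⁺/Au couple has the larger reduction potential, so it is the cathode: E°cell = +1.49 − (−0.15) = +1.64 V and n = 6.
Since E = E° − (0.0592/n)·log Q, log Q = n(E° − E)/0.0592 = 0.101.
Balancing electrons gives 2 Au³⁺(aq) + 3 Sn(s) → 2 Au(s) + 3 Sn²⁺(aq); thus Q = [Sn²⁺(aq)]^3 / [Au³⁺(aq)]^2.
Substituting the known concentrations and solving, log [Au³⁺(aq)] = 0.214 and [Au³⁺(aq)] = 1.6 M.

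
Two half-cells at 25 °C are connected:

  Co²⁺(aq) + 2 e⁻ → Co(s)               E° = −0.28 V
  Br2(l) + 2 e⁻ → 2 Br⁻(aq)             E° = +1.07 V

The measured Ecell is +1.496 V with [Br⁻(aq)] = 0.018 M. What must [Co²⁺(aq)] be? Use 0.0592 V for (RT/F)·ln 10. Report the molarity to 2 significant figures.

0.036 M

The Br₂/Br⁻ couple has the larger reduction potential, so it is the cathode: E°cell = +1.07 − (−0.28) = +1.35 V and n = 2.
Rearranging E = E° − (0.0592/n)·log Q gives log Q = 2(+1.35 − (+1.496))/0.0592 = −4.932.
Balancing electrons gives Br2(l) + Co(s) → 2 Br⁻(aq) + Co²⁺(aq); thus Q = [Br⁻(aq)]^2·[Co²⁺(aq)].
Isolating [Co²⁺(aq)] in Q = 10^{−4.932} yields log [Co²⁺(aq)] = −1.443, i.e. 0.036 M.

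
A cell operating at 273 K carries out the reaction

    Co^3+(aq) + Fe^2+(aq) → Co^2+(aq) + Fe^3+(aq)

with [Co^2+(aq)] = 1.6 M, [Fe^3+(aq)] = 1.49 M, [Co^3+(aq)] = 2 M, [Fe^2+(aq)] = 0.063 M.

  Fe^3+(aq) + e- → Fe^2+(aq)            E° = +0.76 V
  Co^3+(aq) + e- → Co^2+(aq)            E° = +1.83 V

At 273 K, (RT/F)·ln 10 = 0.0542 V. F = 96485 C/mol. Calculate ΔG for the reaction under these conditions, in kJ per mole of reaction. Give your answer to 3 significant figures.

−96.6 kJ/mol

The standard cell potential is +1.83 − (+0.76) = +1.07 V, with n = 1 electron in the balanced equation.
Q = ([Co^2+(aq)]·[Fe^3+(aq)]) / ([Co^3+(aq)]·[Fe^2+(aq)]) = 18.9, so log Q = 1.277 and E = +1.07 − (0.0542/1)(1.277) = +1.0008 V.
Finally ΔG = −nFE = −(1)(96485 C/mol)(+1.0008 V) = −96.6 kJ/mol.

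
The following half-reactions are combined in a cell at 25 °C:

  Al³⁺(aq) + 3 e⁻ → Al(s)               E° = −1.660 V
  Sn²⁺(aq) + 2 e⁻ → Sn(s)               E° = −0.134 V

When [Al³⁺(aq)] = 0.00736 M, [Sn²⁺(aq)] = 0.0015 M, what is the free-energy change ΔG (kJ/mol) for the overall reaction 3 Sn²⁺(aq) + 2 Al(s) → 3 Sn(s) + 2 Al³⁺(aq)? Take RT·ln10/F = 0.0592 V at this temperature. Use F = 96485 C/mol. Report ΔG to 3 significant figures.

−859 kJ/mol

E°cell = −0.134 − (−1.660) = +1.526 V; the balanced reaction transfers n = 6 electrons.
Q = [Al³⁺(aq)]^2 / [Sn²⁺(aq)]^3 = 1.61×10^4, so log Q = 4.205 and E = +1.526 − (0.0592/6)(4.205) = +1.4845 V.
Then ΔG = −nFE = −6 × 96485 × +1.4845 J/mol = −859 kJ/mol.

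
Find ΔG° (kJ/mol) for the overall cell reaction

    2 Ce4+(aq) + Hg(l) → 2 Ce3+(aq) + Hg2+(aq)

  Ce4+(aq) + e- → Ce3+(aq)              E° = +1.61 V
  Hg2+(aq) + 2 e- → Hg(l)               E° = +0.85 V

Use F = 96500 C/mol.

−147 kJ/mol

In the reaction as written Ce4+(aq) is reduced, so the Ce⁴⁺/Ce³⁺ couple is the cathode and Hg²⁺/Hg is the anode.
E°cell = +1.61 − (+0.85) = +0.76 V; balancing electrons gives n = 2.
ΔG° = −nFE°cell = −(2)(96500)(+0.76) J/mol = −147 kJ/mol.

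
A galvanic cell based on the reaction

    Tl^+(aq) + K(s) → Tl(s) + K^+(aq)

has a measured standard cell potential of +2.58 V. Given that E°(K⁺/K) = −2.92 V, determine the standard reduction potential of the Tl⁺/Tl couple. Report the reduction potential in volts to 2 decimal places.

In the reaction as written the Tl⁺/Tl couple is reduced (cathode) and K⁺/K is oxidized (anode), so E°cell = E°(Tl⁺/Tl) − E°(K⁺/K).
E°(Tl⁺/Tl) = E°cell + E°(anode) = +2.58 + (−2.92) = −0.34 V.

−0.34 V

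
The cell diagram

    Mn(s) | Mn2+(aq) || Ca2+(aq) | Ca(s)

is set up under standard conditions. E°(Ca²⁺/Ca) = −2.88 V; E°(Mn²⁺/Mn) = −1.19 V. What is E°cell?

−1.69 V

By convention the left-hand electrode in cell notation is the anode (oxidation) and the right-hand electrode is the cathode (reduction).
E°cell = E°(right) − E°(left) = −2.88 − (−1.19) = −1.69 V.
The negative sign shows that, as written, the cell would require an external voltage to drive the reaction.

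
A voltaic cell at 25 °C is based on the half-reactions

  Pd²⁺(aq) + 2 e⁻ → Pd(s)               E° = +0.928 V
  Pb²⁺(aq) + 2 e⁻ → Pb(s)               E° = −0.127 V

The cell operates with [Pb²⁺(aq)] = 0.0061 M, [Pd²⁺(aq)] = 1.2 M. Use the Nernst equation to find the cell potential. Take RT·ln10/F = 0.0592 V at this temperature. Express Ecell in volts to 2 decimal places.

The Pd²⁺/Pd couple has the more positive E°, so it is the cathode; Pb²⁺/Pb is the anode.
E°cell = E°cat − E°an = +0.928 − (−0.127) = +1.055 V; n = 2.
Balancing gives Pd²⁺(aq) + Pb(s) → Pd(s) + Pb²⁺(aq); hence Q = [Pb²⁺(aq)] / [Pd²⁺(aq)] = 0.00508 (log Q = −2.294).
Applying E = E° − (RT ln10/nF)·log Q gives +1.055 − (0.0592/2)(−2.294) = +1.12 V.

+1.12 V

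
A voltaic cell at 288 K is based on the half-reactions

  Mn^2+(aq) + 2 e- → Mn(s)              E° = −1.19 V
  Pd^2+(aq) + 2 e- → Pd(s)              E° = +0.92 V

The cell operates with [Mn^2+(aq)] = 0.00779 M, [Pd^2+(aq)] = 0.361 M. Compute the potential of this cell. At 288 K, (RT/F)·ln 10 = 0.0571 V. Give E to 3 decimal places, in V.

+2.158 V

Pd²⁺/Pd is reduced (cathode, E° = +0.92 V) and Mn²⁺/Mn is oxidized (anode).
E°cell = E°cat − E°an = +0.92 − (−1.19) = +2.11 V; n = 2.
The balanced reaction is Pd^2+(aq) + Mn(s) → Pd(s) + Mn^2+(aq), so Q = [Mn^2+(aq)] / [Pd^2+(aq)] = 0.0216 and log Q = −1.666.
By the Nernst equation, E = +2.11 − (0.0571/2)·(−1.666) = +2.158 V.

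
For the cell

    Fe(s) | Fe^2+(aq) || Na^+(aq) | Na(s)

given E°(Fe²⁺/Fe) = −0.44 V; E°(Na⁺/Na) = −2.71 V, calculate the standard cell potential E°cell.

−2.27 V

By convention the left-hand electrode in cell notation is the anode (oxidation) and the right-hand electrode is the cathode (reduction).
E°cell = E°(right) − E°(left) = −2.71 − (−0.44) = −2.27 V.
The negative sign shows that, as written, the cell would require an external voltage to drive the reaction.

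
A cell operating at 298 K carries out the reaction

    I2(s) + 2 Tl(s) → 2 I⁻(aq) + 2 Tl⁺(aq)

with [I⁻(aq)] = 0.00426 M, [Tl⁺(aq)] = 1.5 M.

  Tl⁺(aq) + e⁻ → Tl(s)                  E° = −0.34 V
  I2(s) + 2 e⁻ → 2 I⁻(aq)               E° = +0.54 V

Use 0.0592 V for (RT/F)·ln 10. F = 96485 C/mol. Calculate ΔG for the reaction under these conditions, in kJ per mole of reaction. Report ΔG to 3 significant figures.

The standard cell potential is +0.54 − (−0.34) = +0.88 V, with n = 2 electrons in the balanced equation.
Q = [I⁻(aq)]^2·[Tl⁺(aq)]^2 = 4.08×10^−5, so log Q = −4.389 and E = +0.88 − (0.0592/2)(−4.389) = +1.0099 V.
Then ΔG = −nFE = −2 × 96485 × +1.0099 J/mol = −195 kJ/mol.

−195 kJ/mol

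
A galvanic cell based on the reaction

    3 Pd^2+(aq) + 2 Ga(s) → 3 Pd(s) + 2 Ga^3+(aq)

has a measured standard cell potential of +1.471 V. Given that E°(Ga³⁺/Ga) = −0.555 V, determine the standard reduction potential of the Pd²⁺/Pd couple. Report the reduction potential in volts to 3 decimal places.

In the reaction as written the Pd²⁺/Pd couple is reduced (cathode) and Ga³⁺/Ga is oxidized (anode), so E°cell = E°(Pd²⁺/Pd) − E°(Ga³⁺/Ga).
E°(Pd²⁺/Pd) = E°cell + E°(anode) = +1.471 + (−0.555) = +0.916 V.

+0.916 V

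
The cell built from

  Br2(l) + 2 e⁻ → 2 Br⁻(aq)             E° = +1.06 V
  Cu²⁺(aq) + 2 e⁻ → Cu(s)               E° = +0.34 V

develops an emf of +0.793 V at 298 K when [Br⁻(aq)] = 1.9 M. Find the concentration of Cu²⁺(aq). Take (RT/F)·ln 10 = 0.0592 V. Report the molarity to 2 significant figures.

With Br₂/Br⁻ at the cathode and Cu²⁺/Cu at the anode, E°cell = +1.06 − (+0.34) = +0.72 V (n = 2).
Rearranging E = E° − (0.0592/n)·log Q gives log Q = 2(+0.72 − (+0.793))/0.0592 = −2.466.
Balancing electrons gives Br2(l) + Cu(s) → 2 Br⁻(aq) + Cu²⁺(aq); thus Q = [Br⁻(aq)]^2·[Cu²⁺(aq)].
Solving for the unknown gives log [Cu²⁺(aq)] = −3.024, so [Cu²⁺(aq)] ≈ 0.00095 M.

0.00095 M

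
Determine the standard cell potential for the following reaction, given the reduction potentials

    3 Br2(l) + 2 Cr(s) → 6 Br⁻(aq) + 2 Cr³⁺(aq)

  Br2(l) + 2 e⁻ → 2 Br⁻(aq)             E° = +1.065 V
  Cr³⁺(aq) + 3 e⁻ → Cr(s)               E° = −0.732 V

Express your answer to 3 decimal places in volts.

Br2(l) gains electrons, so the Br₂/Br⁻ couple is the cathode; the Cr³⁺/Cr couple is the anode.
E°cell = E°(cathode) − E°(anode) = +1.065 − (−0.732) = +1.797 V.

+1.797 V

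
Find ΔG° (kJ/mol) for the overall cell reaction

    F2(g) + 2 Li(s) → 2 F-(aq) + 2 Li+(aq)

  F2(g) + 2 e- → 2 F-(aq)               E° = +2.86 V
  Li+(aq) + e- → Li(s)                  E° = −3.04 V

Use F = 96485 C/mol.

In the reaction as written F2(g) is reduced, so the F₂/F⁻ couple is the cathode and Li⁺/Li is the anode.
E°cell = +2.86 − (−3.04) = +5.90 V; balancing electrons gives n = 2.
ΔG° = −nFE°cell = −(2)(96485)(+5.90) J/mol = −1139 kJ/mol.

−1139 kJ/mol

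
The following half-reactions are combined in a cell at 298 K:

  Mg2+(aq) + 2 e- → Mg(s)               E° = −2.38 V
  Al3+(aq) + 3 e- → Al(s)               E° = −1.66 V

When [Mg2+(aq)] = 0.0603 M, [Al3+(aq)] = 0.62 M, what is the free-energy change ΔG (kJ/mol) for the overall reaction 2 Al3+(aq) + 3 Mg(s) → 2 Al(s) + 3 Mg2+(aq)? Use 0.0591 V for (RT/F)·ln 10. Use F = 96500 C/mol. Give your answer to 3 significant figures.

−435 kJ/mol

E°cell = −1.66 − (−2.38) = +0.72 V; the balanced reaction transfers n = 6 electrons.
The reaction quotient is [Mg2+(aq)]^3 / [Al3+(aq)]^2 = 0.00057; by Nernst, E = +0.72 − (0.0591/6)(−3.244) = +0.7520 V.
ΔG = −nFE = −(6)(96500)(+0.7520) J/mol = −435 kJ/mol.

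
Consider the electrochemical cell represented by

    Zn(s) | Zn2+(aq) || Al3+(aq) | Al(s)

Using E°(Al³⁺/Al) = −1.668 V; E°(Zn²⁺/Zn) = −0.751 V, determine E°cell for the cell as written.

By convention the left-hand electrode in cell notation is the anode (oxidation) and the right-hand electrode is the cathode (reduction).
E°cell = E°(right) − E°(left) = −1.668 − (−0.751) = −0.917 V.
The negative sign shows that, as written, the cell would require an external voltage to drive the reaction.

−0.917 V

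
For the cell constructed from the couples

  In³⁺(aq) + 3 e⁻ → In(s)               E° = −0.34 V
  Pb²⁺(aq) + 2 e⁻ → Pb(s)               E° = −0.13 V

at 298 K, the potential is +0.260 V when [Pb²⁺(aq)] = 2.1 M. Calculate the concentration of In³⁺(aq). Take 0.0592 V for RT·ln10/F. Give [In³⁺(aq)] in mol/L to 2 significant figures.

The Pb²⁺/Pb couple has the larger reduction potential, so it is the cathode: E°cell = −0.13 − (−0.34) = +0.21 V and n = 6.
Rearranging E = E° − (0.0592/n)·log Q gives log Q = 6(+0.21 − (+0.260))/0.0592 = −5.068.
For 3 Pb²⁺(aq) + 2 In(s) → 3 Pb(s) + 2 In³⁺(aq), the reaction quotient is Q = [In³⁺(aq)]^2 / [Pb²⁺(aq)]^3.
Solving for the unknown gives log [In³⁺(aq)] = −2.051, so [In³⁺(aq)] ≈ 0.0089 M.

0.0089 M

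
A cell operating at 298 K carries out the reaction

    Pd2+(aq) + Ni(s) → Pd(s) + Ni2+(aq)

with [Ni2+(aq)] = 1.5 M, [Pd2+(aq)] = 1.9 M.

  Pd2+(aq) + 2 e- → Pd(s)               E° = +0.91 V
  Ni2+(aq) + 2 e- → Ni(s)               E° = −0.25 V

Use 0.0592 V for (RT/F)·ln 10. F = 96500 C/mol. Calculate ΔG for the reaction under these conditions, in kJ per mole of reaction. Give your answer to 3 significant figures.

−224 kJ/mol

E°cell = +0.91 − (−0.25) = +1.16 V; the balanced reaction transfers n = 2 electrons.
Here Q = [Ni2+(aq)] / [Pd2+(aq)] = 0.789 (log Q = −0.103), giving E = +1.16 − (0.0592/2)·(−0.103) = +1.1630 V.
ΔG = −nFE = −(2)(96500)(+1.1630) J/mol = −224 kJ/mol.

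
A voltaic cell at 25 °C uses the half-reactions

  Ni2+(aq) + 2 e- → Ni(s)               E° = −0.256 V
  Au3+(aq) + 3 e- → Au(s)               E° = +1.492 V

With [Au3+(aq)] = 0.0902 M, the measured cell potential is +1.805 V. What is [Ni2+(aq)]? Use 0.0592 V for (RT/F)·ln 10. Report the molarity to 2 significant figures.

With Au³⁺/Au at the cathode and Ni²⁺/Ni at the anode, E°cell = +1.492 − (−0.256) = +1.748 V (n = 6).
Rearranging E = E° − (0.0592/n)·log Q gives log Q = 6(+1.748 − (+1.805))/0.0592 = −5.777.
For 2 Au3+(aq) + 3 Ni(s) → 2 Au(s) + 3 Ni2+(aq), the reaction quotient is Q = [Ni2+(aq)]^3 / [Au3+(aq)]^2.
Isolating [Ni2+(aq)] in Q = 10^{−5.777} yields log [Ni2+(aq)] = −2.622, i.e. 0.0024 M.

0.0024 M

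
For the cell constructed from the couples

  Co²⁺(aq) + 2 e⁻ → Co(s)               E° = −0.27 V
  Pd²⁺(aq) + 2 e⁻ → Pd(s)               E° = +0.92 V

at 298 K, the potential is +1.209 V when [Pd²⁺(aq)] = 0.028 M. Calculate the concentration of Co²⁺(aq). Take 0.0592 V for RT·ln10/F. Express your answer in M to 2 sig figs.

The Pd²⁺/Pd couple has the larger reduction potential, so it is the cathode: E°cell = +0.92 − (−0.27) = +1.19 V and n = 2.
Rearranging E = E° − (0.0592/n)·log Q gives log Q = 2(+1.19 − (+1.209))/0.0592 = −0.642.
For Pd²⁺(aq) + Co(s) → Pd(s) + Co²⁺(aq), the reaction quotient is Q = [Co²⁺(aq)] / [Pd²⁺(aq)].
Substituting the known concentrations and solving, log [Co²⁺(aq)] = −2.195 and [Co²⁺(aq)] = 0.0064 M.

0.0064 M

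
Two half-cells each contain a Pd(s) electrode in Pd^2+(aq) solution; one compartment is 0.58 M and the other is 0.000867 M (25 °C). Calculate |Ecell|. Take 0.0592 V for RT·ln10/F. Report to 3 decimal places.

0.084 V

For a concentration cell E°cell = 0, since both electrodes use the same couple.
The compartment with the higher Pd^2+(aq) concentration (0.58 M) acts as the cathode; ions are reduced there and produced at the dilute (0.000867 M) anode.
With n = 2, Ecell = −(0.0592/2)·log([dilute]/[conc]) = −(0.0592/2)·log(0.000867/0.58) = +0.084 V.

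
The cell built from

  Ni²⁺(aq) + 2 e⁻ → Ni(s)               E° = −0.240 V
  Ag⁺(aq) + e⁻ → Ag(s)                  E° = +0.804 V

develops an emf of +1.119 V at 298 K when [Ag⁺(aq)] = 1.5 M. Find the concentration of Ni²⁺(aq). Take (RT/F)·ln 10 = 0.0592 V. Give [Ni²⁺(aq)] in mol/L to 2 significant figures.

The Ag⁺/Ag couple has the larger reduction potential, so it is the cathode: E°cell = +0.804 − (−0.240) = +1.044 V and n = 2.
From the Nernst equation, log Q = n(E° − E)/0.0592 = 2·(+1.044 − (+1.119))/0.0592 = −2.534.
Balancing electrons gives 2 Ag⁺(aq) + Ni(s) → 2 Ag(s) + Ni²⁺(aq); thus Q = [Ni²⁺(aq)] / [Ag⁺(aq)]^2.
Solving for the unknown gives log [Ni²⁺(aq)] = −2.182, so [Ni²⁺(aq)] ≈ 0.0066 M.

0.0066 M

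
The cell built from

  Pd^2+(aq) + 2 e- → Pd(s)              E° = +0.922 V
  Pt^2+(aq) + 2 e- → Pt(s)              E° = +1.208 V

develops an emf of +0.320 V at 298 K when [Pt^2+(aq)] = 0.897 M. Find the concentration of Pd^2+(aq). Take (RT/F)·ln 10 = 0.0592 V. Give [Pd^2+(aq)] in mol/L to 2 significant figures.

The Pt²⁺/Pt couple has the larger reduction potential, so it is the cathode: E°cell = +1.208 − (+0.922) = +0.286 V and n = 2.
From the Nernst equation, log Q = n(E° − E)/0.0592 = 2·(+0.286 − (+0.320))/0.0592 = −1.149.
For Pt^2+(aq) + Pd(s) → Pt(s) + Pd^2+(aq), the reaction quotient is Q = [Pd^2+(aq)] / [Pt^2+(aq)].
Isolating [Pd^2+(aq)] in Q = 10^{−1.149} yields log [Pd^2+(aq)] = −1.196, i.e. 0.064 M.

0.064 M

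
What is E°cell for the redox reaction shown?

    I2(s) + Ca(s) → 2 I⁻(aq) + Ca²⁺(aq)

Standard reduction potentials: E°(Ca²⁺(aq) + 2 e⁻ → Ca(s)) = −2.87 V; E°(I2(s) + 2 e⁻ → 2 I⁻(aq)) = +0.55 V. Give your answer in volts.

I2(s) gains electrons, so the I₂/I⁻ couple is the cathode; the Ca²⁺/Ca couple is the anode.
E°cell = E°(cathode) − E°(anode) = +0.55 − (−2.87) = +3.42 V.

+3.42 V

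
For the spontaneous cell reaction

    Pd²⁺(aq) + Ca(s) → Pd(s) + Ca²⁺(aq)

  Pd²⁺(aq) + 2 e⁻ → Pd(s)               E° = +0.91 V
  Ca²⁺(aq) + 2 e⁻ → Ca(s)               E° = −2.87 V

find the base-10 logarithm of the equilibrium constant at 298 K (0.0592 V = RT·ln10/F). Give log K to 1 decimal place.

log K = 127.7

The Pd²⁺/Pd couple is reduced (cathode); E°cell = +0.91 − (−2.87) = +3.78 V with n = 2.
At equilibrium E = 0, so log K = nE°cell / 0.0592 = (2)(+3.78) / 0.0592 = 127.7.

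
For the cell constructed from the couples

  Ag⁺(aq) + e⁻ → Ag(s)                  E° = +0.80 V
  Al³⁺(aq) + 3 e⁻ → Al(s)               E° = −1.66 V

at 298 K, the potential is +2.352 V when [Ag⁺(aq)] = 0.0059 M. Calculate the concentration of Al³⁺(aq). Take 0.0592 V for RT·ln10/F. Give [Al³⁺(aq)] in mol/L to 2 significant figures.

0.061 M

Ag⁺/Ag is the cathode (higher E°); E°cell = +0.80 − (−1.66) = +2.46 V with n = 3.
Rearranging E = E° − (0.0592/n)·log Q gives log Q = 3(+2.46 − (+2.352))/0.0592 = 5.473.
The balanced reaction is 3 Ag⁺(aq) + Al(s) → 3 Ag(s) + Al³⁺(aq), so Q = [Al³⁺(aq)] / [Ag⁺(aq)]^3.
Solving for the unknown gives log [Al³⁺(aq)] = −1.214, so [Al³⁺(aq)] ≈ 0.061 M.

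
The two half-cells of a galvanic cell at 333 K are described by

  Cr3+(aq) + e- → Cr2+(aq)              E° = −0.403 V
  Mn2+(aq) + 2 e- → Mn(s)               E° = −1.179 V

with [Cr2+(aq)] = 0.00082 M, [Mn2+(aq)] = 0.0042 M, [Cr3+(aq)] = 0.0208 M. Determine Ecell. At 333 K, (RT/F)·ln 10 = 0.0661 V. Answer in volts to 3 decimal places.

Since E°(Cr³⁺/Cr²⁺) > E°(Mn²⁺/Mn), Cr³⁺/Cr²⁺ serves as the cathode.
E°cell = E°cat − E°an = −0.403 − (−1.179) = +0.776 V; n = 2.
The balanced reaction is 2 Cr3+(aq) + Mn(s) → 2 Cr2+(aq) + Mn2+(aq), so Q = ([Cr2+(aq)]^2·[Mn2+(aq)]) / [Cr3+(aq)]^2 = 6.53×10^−6 and log Q = −5.185.
Applying E = E° − (RT ln10/nF)·log Q gives +0.776 − (0.0661/2)(−5.185) = +0.947 V.

+0.947 V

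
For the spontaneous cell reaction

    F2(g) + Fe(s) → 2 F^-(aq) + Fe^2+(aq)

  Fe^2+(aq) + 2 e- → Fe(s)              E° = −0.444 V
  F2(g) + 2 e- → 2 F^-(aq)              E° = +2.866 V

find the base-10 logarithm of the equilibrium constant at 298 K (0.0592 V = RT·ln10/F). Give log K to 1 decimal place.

The F₂/F⁻ couple is reduced (cathode); E°cell = +2.866 − (−0.444) = +3.310 V with n = 2.
At equilibrium E = 0, so log K = nE°cell / 0.0592 = (2)(+3.310) / 0.0592 = 111.8.

log K = 111.8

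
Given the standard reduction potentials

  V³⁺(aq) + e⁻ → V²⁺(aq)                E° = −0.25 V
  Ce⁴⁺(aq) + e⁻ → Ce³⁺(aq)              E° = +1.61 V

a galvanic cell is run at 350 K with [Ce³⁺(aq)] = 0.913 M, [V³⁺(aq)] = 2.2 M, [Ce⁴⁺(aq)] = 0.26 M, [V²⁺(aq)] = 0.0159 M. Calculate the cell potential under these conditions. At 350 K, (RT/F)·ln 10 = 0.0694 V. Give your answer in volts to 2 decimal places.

+1.67 V

Ce⁴⁺/Ce³⁺ is reduced (cathode, E° = +1.61 V) and V³⁺/V²⁺ is oxidized (anode).
E°cell = E°cat − E°an = +1.61 − (−0.25) = +1.86 V; n = 1.
For the overall reaction Ce⁴⁺(aq) + V²⁺(aq) → Ce³⁺(aq) + V³⁺(aq), Q = ([Ce³⁺(aq)]·[V³⁺(aq)]) / ([Ce⁴⁺(aq)]·[V²⁺(aq)]) = 486, giving log Q = 2.687.
Applying E = E° − (RT ln10/nF)·log Q gives +1.86 − (0.0694/1)(2.687) = +1.67 V.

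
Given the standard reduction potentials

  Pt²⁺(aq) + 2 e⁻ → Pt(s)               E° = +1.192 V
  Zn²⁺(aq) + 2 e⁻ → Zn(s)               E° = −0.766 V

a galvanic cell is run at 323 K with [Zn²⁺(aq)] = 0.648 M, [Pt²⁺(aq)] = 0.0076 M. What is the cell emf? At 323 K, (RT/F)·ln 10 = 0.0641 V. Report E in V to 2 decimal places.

+1.90 V

Since E°(Pt²⁺/Pt) > E°(Zn²⁺/Zn), Pt²⁺/Pt serves as the cathode.
E°cell = E°cat − E°an = +1.192 − (−0.766) = +1.958 V; n = 2.
Balancing gives Pt²⁺(aq) + Zn(s) → Pt(s) + Zn²⁺(aq); hence Q = [Zn²⁺(aq)] / [Pt²⁺(aq)] = 85.3 (log Q = 1.931).
E = E° − (0.0641/n)·log Q = +1.958 − (0.0641/2)(1.931) = +1.90 V.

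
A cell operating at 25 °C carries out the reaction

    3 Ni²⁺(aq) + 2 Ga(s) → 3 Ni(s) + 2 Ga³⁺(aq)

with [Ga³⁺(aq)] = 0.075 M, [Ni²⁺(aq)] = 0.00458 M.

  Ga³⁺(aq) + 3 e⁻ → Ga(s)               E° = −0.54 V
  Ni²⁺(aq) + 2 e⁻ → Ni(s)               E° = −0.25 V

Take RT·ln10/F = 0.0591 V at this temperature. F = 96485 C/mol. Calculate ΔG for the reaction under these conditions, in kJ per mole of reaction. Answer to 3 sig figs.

With Ni²⁺/Ni reduced at the cathode, E°cell = −0.25 − (−0.54) = +0.29 V and n = 6.
Here Q = [Ga³⁺(aq)]^2 / [Ni²⁺(aq)]^3 = 5.85×10^4 (log Q = 4.768), giving E = +0.29 − (0.0591/6)·(4.768) = +0.2430 V.
ΔG = −nFE = −(6)(96485)(+0.2430) J/mol = −141 kJ/mol.

−141 kJ/mol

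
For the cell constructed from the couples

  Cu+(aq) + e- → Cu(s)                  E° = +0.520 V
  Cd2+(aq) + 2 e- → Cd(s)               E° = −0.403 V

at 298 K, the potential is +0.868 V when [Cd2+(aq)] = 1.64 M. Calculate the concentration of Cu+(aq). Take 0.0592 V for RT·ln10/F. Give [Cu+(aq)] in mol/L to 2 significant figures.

0.15 M

The Cu⁺/Cu couple has the larger reduction potential, so it is the cathode: E°cell = +0.520 − (−0.403) = +0.923 V and n = 2.
Rearranging E = E° − (0.0592/n)·log Q gives log Q = 2(+0.923 − (+0.868))/0.0592 = 1.858.
For 2 Cu+(aq) + Cd(s) → 2 Cu(s) + Cd2+(aq), the reaction quotient is Q = [Cd2+(aq)] / [Cu+(aq)]^2.
Substituting the known concentrations and solving, log [Cu+(aq)] = −0.822 and [Cu+(aq)] = 0.15 M.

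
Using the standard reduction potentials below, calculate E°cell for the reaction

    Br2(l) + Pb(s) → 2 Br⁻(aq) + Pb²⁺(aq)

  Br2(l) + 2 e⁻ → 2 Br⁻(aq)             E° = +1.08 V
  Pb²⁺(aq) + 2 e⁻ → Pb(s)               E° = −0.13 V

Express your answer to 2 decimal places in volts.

+1.21 V

Br2(l) gains electrons, so the Br₂/Br⁻ couple is the cathode; the Pb²⁺/Pb couple is the anode.
E°cell = E°(cathode) − E°(anode) = +1.08 − (−0.13) = +1.21 V.
The positive value indicates the reaction is spontaneous as written.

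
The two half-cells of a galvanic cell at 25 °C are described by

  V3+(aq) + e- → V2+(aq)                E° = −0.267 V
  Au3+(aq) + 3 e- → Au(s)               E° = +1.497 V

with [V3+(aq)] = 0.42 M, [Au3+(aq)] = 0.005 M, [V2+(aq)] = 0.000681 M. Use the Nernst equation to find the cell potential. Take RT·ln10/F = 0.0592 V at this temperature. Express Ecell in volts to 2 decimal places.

The Au³⁺/Au couple has the more positive E°, so it is the cathode; V³⁺/V²⁺ is the anode.
E°cell = +1.497 − (−0.267) = +1.764 V, with n = 3 electrons transferred.
Balancing gives Au3+(aq) + 3 V2+(aq) → Au(s) + 3 V3+(aq); hence Q = [V3+(aq)]^3 / ([Au3+(aq)]·[V2+(aq)]^3) = 4.69×10^10 (log Q = 10.671).
By the Nernst equation, E = +1.764 − (0.0592/3)·(10.671) = +1.55 V.

+1.55 V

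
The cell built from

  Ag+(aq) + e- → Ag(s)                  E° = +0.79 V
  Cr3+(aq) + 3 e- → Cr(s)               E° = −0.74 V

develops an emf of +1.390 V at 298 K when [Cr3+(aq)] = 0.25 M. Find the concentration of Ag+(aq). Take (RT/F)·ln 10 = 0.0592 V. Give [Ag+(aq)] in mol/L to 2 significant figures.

The Ag⁺/Ag couple has the larger reduction potential, so it is the cathode: E°cell = +0.79 − (−0.74) = +1.53 V and n = 3.
Rearranging E = E° − (0.0592/n)·log Q gives log Q = 3(+1.53 − (+1.390))/0.0592 = 7.095.
The balanced reaction is 3 Ag+(aq) + Cr(s) → 3 Ag(s) + Cr3+(aq), so Q = [Cr3+(aq)] / [Ag+(aq)]^3.
Solving for the unknown gives log [Ag+(aq)] = −2.566, so [Ag+(aq)] ≈ 0.0027 M.

0.0027 M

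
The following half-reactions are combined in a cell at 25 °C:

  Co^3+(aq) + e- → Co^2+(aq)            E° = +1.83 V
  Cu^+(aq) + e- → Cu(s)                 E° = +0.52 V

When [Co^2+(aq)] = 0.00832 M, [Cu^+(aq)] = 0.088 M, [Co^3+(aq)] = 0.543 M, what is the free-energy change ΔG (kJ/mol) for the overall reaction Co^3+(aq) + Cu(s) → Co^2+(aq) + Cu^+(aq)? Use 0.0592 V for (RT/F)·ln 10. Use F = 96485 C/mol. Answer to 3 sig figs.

With Co³⁺/Co²⁺ reduced at the cathode, E°cell = +1.83 − (+0.52) = +1.31 V and n = 1.
Here Q = ([Co^2+(aq)]·[Cu^+(aq)]) / [Co^3+(aq)] = 0.00135 (log Q = −2.870), giving E = +1.31 − (0.0592/1)·(−2.870) = +1.4799 V.
ΔG = −nFE = −(1)(96485)(+1.4799) J/mol = −143 kJ/mol.

−143 kJ/mol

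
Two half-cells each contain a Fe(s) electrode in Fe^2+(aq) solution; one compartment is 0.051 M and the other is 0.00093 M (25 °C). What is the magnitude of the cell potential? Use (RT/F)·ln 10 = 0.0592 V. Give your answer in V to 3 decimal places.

For a concentration cell E°cell = 0, since both electrodes use the same couple.
The compartment with the higher Fe^2+(aq) concentration (0.051 M) acts as the cathode; ions are reduced there and produced at the dilute (0.00093 M) anode.
With n = 2, Ecell = −(0.0592/2)·log([dilute]/[conc]) = −(0.0592/2)·log(0.00093/0.051) = +0.051 V.

0.051 V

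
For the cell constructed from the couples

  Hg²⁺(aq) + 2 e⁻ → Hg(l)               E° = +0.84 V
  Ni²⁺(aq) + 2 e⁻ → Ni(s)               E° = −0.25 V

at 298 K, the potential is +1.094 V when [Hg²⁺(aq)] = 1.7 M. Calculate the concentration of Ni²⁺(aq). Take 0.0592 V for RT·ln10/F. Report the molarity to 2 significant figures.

With Hg²⁺/Hg at the cathode and Ni²⁺/Ni at the anode, E°cell = +0.84 − (−0.25) = +1.09 V (n = 2).
From the Nernst equation, log Q = n(E° − E)/0.0592 = 2·(+1.09 − (+1.094))/0.0592 = −0.135.
For Hg²⁺(aq) + Ni(s) → Hg(l) + Ni²⁺(aq), the reaction quotient is Q = [Ni²⁺(aq)] / [Hg²⁺(aq)].
Solving for the unknown gives log [Ni²⁺(aq)] = 0.095, so [Ni²⁺(aq)] ≈ 1.2 M.

1.2 M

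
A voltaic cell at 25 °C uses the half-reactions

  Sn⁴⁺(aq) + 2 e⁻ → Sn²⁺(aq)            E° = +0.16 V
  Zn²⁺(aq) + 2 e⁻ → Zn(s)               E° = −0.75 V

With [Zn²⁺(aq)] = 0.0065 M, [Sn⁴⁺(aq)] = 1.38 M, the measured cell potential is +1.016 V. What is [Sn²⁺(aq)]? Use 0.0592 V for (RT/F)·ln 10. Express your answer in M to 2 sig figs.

The Sn⁴⁺/Sn²⁺ couple has the larger reduction potential, so it is the cathode: E°cell = +0.16 − (−0.75) = +0.91 V and n = 2.
Rearranging E = E° − (0.0592/n)·log Q gives log Q = 2(+0.91 − (+1.016))/0.0592 = −3.581.
Balancing electrons gives Sn⁴⁺(aq) + Zn(s) → Sn²⁺(aq) + Zn²⁺(aq); thus Q = ([Sn²⁺(aq)]·[Zn²⁺(aq)]) / [Sn⁴⁺(aq)].
Substituting the known concentrations and solving, log [Sn²⁺(aq)] = −1.254 and [Sn²⁺(aq)] = 0.056 M.

0.056 M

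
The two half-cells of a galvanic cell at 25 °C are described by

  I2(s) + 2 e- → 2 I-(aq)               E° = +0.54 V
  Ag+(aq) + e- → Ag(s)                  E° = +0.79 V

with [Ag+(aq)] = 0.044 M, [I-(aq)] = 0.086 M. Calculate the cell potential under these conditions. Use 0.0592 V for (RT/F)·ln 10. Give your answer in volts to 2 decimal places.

Since E°(Ag⁺/Ag) > E°(I₂/I⁻), Ag⁺/Ag serves as the cathode.
E°cell = +0.79 − (+0.54) = +0.25 V, with n = 2 electrons transferred.
For the overall reaction 2 Ag+(aq) + 2 I-(aq) → 2 Ag(s) + I2(s), Q = 1 / ([Ag+(aq)]^2·[I-(aq)]^2) = 6.98×10^4, giving log Q = 4.844.
E = E° − (0.0592/n)·log Q = +0.25 − (0.0592/2)(4.844) = +0.11 V.

+0.11 V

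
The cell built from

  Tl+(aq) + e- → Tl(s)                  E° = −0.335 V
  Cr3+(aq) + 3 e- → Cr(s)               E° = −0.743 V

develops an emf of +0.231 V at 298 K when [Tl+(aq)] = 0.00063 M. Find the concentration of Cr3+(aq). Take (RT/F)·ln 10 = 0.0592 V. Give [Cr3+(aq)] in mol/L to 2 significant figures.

0.23 M

The Tl⁺/Tl couple has the larger reduction potential, so it is the cathode: E°cell = −0.335 − (−0.743) = +0.408 V and n = 3.
Since E = E° − (0.0592/n)·log Q, log Q = n(E° − E)/0.0592 = 8.970.
The balanced reaction is 3 Tl+(aq) + Cr(s) → 3 Tl(s) + Cr3+(aq), so Q = [Cr3+(aq)] / [Tl+(aq)]^3.
Isolating [Cr3+(aq)] in Q = 10^{8.970} yields log [Cr3+(aq)] = −0.632, i.e. 0.23 M.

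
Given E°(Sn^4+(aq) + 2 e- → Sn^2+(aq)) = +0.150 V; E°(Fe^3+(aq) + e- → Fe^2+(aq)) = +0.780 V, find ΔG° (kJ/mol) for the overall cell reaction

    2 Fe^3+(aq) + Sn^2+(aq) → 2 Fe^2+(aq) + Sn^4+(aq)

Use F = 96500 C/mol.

−122 kJ/mol

In the reaction as written Fe^3+(aq) is reduced, so the Fe³⁺/Fe²⁺ couple is the cathode and Sn⁴⁺/Sn²⁺ is the anode.
E°cell = +0.780 − (+0.150) = +0.630 V; balancing electrons gives n = 2.
ΔG° = −nFE°cell = −(2)(96500)(+0.630) J/mol = −122 kJ/mol.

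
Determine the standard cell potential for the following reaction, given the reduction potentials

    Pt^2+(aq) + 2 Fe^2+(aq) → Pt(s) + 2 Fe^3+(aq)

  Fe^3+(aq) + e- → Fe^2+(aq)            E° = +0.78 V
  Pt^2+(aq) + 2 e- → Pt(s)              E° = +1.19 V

In the reaction as written, Pt^2+(aq) is reduced (cathode) and Fe^3+(aq) is produced by oxidation at the anode.
E°cell = E°(cathode) − E°(anode) = +1.19 − (+0.78) = +0.41 V.

+0.41 V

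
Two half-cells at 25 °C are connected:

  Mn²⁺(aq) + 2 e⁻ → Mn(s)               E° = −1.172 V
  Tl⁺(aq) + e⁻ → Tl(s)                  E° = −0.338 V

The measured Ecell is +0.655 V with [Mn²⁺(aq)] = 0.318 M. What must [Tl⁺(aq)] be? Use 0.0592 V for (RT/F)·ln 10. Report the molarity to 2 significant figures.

0.00053 M

Tl⁺/Tl is the cathode (higher E°); E°cell = −0.338 − (−1.172) = +0.834 V with n = 2.
Rearranging E = E° − (0.0592/n)·log Q gives log Q = 2(+0.834 − (+0.655))/0.0592 = 6.047.
Balancing electrons gives 2 Tl⁺(aq) + Mn(s) → 2 Tl(s) + Mn²⁺(aq); thus Q = [Mn²⁺(aq)] / [Tl⁺(aq)]^2.
Substituting the known concentrations and solving, log [Tl⁺(aq)] = −3.272 and [Tl⁺(aq)] = 0.00053 M.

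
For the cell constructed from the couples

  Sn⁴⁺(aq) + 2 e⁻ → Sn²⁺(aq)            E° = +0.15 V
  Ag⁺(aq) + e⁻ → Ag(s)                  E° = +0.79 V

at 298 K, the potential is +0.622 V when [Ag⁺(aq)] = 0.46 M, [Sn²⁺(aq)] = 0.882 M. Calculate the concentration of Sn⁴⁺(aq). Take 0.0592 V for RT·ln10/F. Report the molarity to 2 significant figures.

0.76 M

With Ag⁺/Ag at the cathode and Sn⁴⁺/Sn²⁺ at the anode, E°cell = +0.79 − (+0.15) = +0.64 V (n = 2).
Since E = E° − (0.0592/n)·log Q, log Q = n(E° − E)/0.0592 = 0.608.
Balancing electrons gives 2 Ag⁺(aq) + Sn²⁺(aq) → 2 Ag(s) + Sn⁴⁺(aq); thus Q = [Sn⁴⁺(aq)] / ([Ag⁺(aq)]^2·[Sn²⁺(aq)]).
Isolating [Sn⁴⁺(aq)] in Q = 10^{0.608} yields log [Sn⁴⁺(aq)] = −0.121, i.e. 0.76 M.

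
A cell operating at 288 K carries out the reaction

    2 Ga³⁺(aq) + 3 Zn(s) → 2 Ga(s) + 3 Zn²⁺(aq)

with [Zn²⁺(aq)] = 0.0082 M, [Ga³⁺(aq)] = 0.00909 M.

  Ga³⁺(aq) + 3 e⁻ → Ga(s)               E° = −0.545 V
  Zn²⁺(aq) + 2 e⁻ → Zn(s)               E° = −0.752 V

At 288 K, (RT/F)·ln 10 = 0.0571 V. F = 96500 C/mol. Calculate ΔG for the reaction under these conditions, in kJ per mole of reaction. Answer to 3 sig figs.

E°cell = −0.545 − (−0.752) = +0.207 V; the balanced reaction transfers n = 6 electrons.
Q = [Zn²⁺(aq)]^3 / [Ga³⁺(aq)]^2 = 0.00667, so log Q = −2.176 and E = +0.207 − (0.0571/6)(−2.176) = +0.2277 V.
Finally ΔG = −nFE = −(6)(96500 C/mol)(+0.2277 V) = −132 kJ/mol.

−132 kJ/mol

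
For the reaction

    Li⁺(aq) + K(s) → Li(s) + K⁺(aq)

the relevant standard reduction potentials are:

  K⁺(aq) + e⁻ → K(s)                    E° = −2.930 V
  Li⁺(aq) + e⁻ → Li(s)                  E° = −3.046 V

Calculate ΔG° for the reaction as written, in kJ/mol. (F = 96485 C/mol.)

In the reaction as written Li⁺(aq) is reduced, so the Li⁺/Li couple is the cathode and K⁺/K is the anode.
E°cell = −3.046 − (−2.930) = −0.116 V; balancing electrons gives n = 1.
ΔG° = −nFE°cell = −(1)(96485)(−0.116) J/mol = +11.2 kJ/mol.

+11.2 kJ/mol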